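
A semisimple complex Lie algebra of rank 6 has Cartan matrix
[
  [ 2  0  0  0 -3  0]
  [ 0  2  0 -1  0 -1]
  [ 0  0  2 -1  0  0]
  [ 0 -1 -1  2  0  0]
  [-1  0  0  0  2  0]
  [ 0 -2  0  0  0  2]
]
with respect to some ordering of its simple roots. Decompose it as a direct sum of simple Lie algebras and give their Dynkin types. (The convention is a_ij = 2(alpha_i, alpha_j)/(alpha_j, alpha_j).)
C_4 + G_2

The diagram associated to this matrix has two connected components: the simple roots {alpha_2, alpha_3, alpha_4, alpha_6} form a chain of 4 nodes with a double edge at one end; the terminal node there is the unique long simple root (C_4), and {alpha_1, alpha_5} form two nodes joined by a triple edge (G_2). A semisimple Lie algebra decomposes uniquely as the direct sum of simple ideals, one per connected component of its Dynkin diagram, so g ≅ C_4 ⊕ G_2 (dimension 36 + 14 = 50).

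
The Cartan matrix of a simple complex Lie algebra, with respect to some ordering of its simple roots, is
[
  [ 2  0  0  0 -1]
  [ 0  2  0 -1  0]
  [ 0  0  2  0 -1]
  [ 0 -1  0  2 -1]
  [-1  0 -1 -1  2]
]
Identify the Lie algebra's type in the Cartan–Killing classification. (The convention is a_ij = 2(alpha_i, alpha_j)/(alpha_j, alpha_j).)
D5

The matrix has rank 5 with 2's on the diagonal. Reading the off-diagonal entries as Dynkin edges (a single edge where a_ij = a_ji = -1; a double or triple edge where a_ij * a_ji = 2 or 3), the diagram is a chain of 3 nodes with a fork of two nodes at one end (D_5). One simple-root ordering that puts it in standard form is (alpha_2, alpha_4, alpha_5, alpha_3, alpha_1). So the algebra is type D_5, i.e. so(10).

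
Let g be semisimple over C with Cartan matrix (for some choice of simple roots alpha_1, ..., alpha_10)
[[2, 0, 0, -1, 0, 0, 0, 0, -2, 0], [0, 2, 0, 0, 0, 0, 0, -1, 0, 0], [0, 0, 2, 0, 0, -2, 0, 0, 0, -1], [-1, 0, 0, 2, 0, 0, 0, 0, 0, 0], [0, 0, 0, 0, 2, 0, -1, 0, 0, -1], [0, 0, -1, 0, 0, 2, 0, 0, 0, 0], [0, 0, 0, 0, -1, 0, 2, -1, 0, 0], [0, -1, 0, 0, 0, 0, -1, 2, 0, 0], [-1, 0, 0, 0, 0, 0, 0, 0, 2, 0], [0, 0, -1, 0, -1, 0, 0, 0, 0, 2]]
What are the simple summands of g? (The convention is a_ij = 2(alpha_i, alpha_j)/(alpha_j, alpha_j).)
B_3 ⊕ B_7

The diagram associated to this matrix has two connected components: the simple roots {alpha_1, alpha_4, alpha_9} form a chain of 3 nodes with a double edge at one end; the terminal node there is the unique short simple root (B_3), and {alpha_2, alpha_3, alpha_5, alpha_6, alpha_7, alpha_8, alpha_10} form a chain of 7 nodes with a double edge at one end; the terminal node there is the unique short simple root (B_7). A semisimple Lie algebra decomposes uniquely as the direct sum of simple ideals, one per connected component of its Dynkin diagram, so g ≅ B_3 ⊕ B_7 (dimension 21 + 105 = 126).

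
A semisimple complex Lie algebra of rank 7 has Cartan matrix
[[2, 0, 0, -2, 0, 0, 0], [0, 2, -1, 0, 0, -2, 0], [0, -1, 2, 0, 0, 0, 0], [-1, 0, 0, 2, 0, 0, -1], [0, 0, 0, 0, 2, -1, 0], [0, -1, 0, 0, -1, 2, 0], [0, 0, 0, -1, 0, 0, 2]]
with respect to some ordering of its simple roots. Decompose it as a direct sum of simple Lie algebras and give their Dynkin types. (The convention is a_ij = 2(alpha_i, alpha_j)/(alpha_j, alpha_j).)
C_3 + F_4

The diagram associated to this matrix has two connected components: the simple roots {alpha_1, alpha_4, alpha_7} form a chain of 3 nodes with a double edge at one end; the terminal node there is the unique long simple root (C_3), and {alpha_2, alpha_3, alpha_5, alpha_6} form a chain of 4 nodes with a double edge between the middle two (F_4). A semisimple Lie algebra decomposes uniquely as the direct sum of simple ideals, one per connected component of its Dynkin diagram, so g ≅ C_3 ⊕ F_4 (dimension 21 + 52 = 73).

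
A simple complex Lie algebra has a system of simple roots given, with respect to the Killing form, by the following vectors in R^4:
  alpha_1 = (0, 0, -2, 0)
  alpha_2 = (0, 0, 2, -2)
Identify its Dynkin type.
Compute the Cartan integers a_ij = 2(alpha_i, alpha_j)/(alpha_j, alpha_j); the resulting 2x2 Cartan matrix is
[[2, -1], [-2, 2]].
The roots have two lengths (squared-length ratio 2:1); the short ones are alpha_{1}. The associated Dynkin diagram is a chain of 2 nodes with a double edge at one end; the terminal node there is the unique short simple root (B_2), so the type is B_2 (the algebra so(5)).

type B_2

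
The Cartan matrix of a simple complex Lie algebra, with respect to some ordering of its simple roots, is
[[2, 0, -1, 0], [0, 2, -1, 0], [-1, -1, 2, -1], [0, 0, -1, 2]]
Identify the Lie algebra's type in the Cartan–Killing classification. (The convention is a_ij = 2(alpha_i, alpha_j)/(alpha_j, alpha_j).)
D4

The matrix has rank 4 with 2's on the diagonal. Reading the off-diagonal entries as Dynkin edges (a single edge where a_ij = a_ji = -1; a double or triple edge where a_ij * a_ji = 2 or 3), the diagram is a chain of 2 nodes with a fork of two nodes at one end (D_4). One simple-root ordering that puts it in standard form is (alpha_1, alpha_3, alpha_4, alpha_2). So the algebra is type D_4, i.e. so(8).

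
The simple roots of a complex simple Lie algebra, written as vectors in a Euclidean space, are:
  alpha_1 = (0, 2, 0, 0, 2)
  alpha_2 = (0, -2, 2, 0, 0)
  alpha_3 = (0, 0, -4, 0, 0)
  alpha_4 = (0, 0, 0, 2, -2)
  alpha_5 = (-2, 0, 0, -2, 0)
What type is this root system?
Compute the Cartan integers a_ij = 2(alpha_i, alpha_j)/(alpha_j, alpha_j); the resulting 5x5 Cartan matrix is
[[2, -1, 0, -1, 0], [-1, 2, -1, 0, 0], [0, -2, 2, 0, 0], [-1, 0, 0, 2, -1], [0, 0, 0, -1, 2]].
The roots have two lengths (squared-length ratio 2:1); the short ones are alpha_{1,2,4,5}. The associated Dynkin diagram is a chain of 5 nodes with a double edge at one end; the terminal node there is the unique long simple root (C_5), so the type is C_5 (the algebra sp(10)).

type C_5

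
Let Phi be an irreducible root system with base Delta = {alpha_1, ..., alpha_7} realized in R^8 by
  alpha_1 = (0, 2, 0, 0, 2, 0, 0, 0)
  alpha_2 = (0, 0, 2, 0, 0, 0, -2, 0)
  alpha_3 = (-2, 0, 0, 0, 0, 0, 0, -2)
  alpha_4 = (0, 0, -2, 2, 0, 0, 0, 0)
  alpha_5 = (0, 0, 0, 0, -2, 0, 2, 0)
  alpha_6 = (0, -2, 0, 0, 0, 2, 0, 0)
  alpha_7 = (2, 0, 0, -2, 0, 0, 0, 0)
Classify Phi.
Compute the Cartan integers a_ij = 2(alpha_i, alpha_j)/(alpha_j, alpha_j); the resulting 7x7 Cartan matrix is
[[2, 0, 0, 0, -1, -1, 0], [0, 2, 0, -1, -1, 0, 0], [0, 0, 2, 0, 0, 0, -1], [0, -1, 0, 2, 0, 0, -1], [-1, -1, 0, 0, 2, 0, 0], [-1, 0, 0, 0, 0, 2, 0], [0, 0, -1, -1, 0, 0, 2]].
All simple roots have the same length, so the diagram is simply laced. The associated Dynkin diagram is a chain of 7 nodes with single edges (A_7), so the type is A_7 (the algebra sl(8)).

A_7 (sl(8))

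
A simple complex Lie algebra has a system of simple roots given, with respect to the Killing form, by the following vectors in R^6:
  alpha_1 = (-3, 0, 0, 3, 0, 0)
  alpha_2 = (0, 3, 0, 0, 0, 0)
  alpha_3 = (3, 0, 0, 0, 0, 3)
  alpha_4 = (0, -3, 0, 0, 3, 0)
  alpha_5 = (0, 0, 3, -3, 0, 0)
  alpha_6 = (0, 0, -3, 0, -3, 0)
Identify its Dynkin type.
type B_6

Compute the Cartan integers a_ij = 2(alpha_i, alpha_j)/(alpha_j, alpha_j); the resulting 6x6 Cartan matrix is
[[2, 0, -1, 0, -1, 0], [0, 2, 0, -1, 0, 0], [-1, 0, 2, 0, 0, 0], [0, -2, 0, 2, 0, -1], [-1, 0, 0, 0, 2, -1], [0, 0, 0, -1, -1, 2]].
The roots have two lengths (squared-length ratio 2:1); the short ones are alpha_{2}. The associated Dynkin diagram is a chain of 6 nodes with a double edge at one end; the terminal node there is the unique short simple root (B_6), so the type is B_6 (the algebra so(13)).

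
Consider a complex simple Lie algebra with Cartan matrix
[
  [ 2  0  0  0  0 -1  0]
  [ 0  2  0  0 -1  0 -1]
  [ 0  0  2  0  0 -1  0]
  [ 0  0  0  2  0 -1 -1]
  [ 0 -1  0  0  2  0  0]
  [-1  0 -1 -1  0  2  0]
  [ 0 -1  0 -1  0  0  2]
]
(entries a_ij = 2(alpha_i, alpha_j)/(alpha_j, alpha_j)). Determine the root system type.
The matrix has rank 7 with 2's on the diagonal. Reading the off-diagonal entries as Dynkin edges (a single edge where a_ij = a_ji = -1; a double or triple edge where a_ij * a_ji = 2 or 3), the diagram is a chain of 5 nodes with a fork of two nodes at one end (D_7). One simple-root ordering that puts it in standard form is (alpha_5, alpha_2, alpha_7, alpha_4, alpha_6, alpha_3, alpha_1). So the algebra is type D_7, i.e. so(14).

D_7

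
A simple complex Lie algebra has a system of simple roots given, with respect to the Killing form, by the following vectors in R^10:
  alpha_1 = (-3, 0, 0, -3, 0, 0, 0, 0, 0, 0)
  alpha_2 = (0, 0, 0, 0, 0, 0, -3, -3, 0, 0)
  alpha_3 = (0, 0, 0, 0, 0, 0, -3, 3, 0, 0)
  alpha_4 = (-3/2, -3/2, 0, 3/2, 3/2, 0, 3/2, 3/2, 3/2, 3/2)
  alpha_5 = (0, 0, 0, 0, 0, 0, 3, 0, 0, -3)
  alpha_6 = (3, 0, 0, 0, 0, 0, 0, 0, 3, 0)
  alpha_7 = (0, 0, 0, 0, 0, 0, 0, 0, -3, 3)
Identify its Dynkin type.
E7

Compute the Cartan integers a_ij = 2(alpha_i, alpha_j)/(alpha_j, alpha_j); the resulting 7x7 Cartan matrix is
[[2, 0, 0, 0, 0, -1, 0], [0, 2, 0, -1, -1, 0, 0], [0, 0, 2, 0, -1, 0, 0], [0, -1, 0, 2, 0, 0, 0], [0, -1, -1, 0, 2, 0, -1], [-1, 0, 0, 0, 0, 2, -1], [0, 0, 0, 0, -1, -1, 2]].
All simple roots have the same length, so the diagram is simply laced. The associated Dynkin diagram is a chain of 6 nodes with one extra node attached to the third node from one end (E_7), so the type is E_7.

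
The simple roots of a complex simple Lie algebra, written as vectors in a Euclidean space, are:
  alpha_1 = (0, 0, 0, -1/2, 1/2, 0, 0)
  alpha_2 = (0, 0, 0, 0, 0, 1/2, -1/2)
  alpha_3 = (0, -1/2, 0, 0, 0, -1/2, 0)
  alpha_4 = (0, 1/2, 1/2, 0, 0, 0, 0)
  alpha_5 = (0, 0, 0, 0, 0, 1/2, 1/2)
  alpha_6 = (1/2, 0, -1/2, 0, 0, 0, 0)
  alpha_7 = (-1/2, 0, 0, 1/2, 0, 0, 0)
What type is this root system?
Compute the Cartan integers a_ij = 2(alpha_i, alpha_j)/(alpha_j, alpha_j); the resulting 7x7 Cartan matrix is
[[2, 0, 0, 0, 0, 0, -1], [0, 2, -1, 0, 0, 0, 0], [0, -1, 2, -1, -1, 0, 0], [0, 0, -1, 2, 0, -1, 0], [0, 0, -1, 0, 2, 0, 0], [0, 0, 0, -1, 0, 2, -1], [-1, 0, 0, 0, 0, -1, 2]].
All simple roots have the same length, so the diagram is simply laced. The associated Dynkin diagram is a chain of 5 nodes with a fork of two nodes at one end (D_7), so the type is D_7 (the algebra so(14)).

D_7 (so(14))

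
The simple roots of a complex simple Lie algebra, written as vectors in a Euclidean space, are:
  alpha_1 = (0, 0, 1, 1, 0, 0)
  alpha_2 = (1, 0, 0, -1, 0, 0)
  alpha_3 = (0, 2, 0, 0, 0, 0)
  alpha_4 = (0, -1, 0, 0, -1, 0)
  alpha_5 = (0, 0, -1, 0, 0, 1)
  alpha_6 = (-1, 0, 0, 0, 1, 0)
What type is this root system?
Compute the Cartan integers a_ij = 2(alpha_i, alpha_j)/(alpha_j, alpha_j); the resulting 6x6 Cartan matrix is
[[2, -1, 0, 0, -1, 0], [-1, 2, 0, 0, 0, -1], [0, 0, 2, -2, 0, 0], [0, 0, -1, 2, 0, -1], [-1, 0, 0, 0, 2, 0], [0, -1, 0, -1, 0, 2]].
The roots have two lengths (squared-length ratio 2:1); the short ones are alpha_{1,2,4,5,6}. The associated Dynkin diagram is a chain of 6 nodes with a double edge at one end; the terminal node there is the unique long simple root (C_6), so the type is C_6 (the algebra sp(12)).

C6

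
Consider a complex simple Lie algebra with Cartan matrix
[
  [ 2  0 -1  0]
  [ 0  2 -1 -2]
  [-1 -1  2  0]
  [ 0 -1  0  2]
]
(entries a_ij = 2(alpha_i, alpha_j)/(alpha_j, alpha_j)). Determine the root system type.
The matrix has rank 4 with 2's on the diagonal. Reading the off-diagonal entries as Dynkin edges (a single edge where a_ij = a_ji = -1; a double or triple edge where a_ij * a_ji = 2 or 3), the diagram is a chain of 4 nodes with a double edge at one end; the terminal node there is the unique short simple root (B_4). One simple-root ordering that puts it in standard form is (alpha_1, alpha_3, alpha_2, alpha_4). So the algebra is type B_4, i.e. so(9).

B_4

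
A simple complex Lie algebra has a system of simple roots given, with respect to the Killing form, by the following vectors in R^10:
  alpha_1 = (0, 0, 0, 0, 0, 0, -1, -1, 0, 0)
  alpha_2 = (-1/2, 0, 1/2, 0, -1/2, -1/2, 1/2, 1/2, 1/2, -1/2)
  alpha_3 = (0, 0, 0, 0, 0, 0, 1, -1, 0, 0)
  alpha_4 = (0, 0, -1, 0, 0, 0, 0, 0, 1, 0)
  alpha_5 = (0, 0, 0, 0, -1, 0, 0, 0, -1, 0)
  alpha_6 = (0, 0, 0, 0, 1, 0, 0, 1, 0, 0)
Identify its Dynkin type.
Compute the Cartan integers a_ij = 2(alpha_i, alpha_j)/(alpha_j, alpha_j); the resulting 6x6 Cartan matrix is
[[2, -1, 0, 0, 0, -1], [-1, 2, 0, 0, 0, 0], [0, 0, 2, 0, 0, -1], [0, 0, 0, 2, -1, 0], [0, 0, 0, -1, 2, -1], [-1, 0, -1, 0, -1, 2]].
All simple roots have the same length, so the diagram is simply laced. The associated Dynkin diagram is a chain of 5 nodes with one extra node attached to the third node from one end (E_6), so the type is E_6.

E_6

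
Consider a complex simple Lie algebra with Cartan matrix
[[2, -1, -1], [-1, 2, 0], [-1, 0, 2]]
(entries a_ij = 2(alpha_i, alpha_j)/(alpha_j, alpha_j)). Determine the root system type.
A_3

The matrix has rank 3 with 2's on the diagonal. Reading the off-diagonal entries as Dynkin edges (a single edge where a_ij = a_ji = -1; a double or triple edge where a_ij * a_ji = 2 or 3), the diagram is a chain of 3 nodes with single edges (A_3). One simple-root ordering that puts it in standard form is (alpha_3, alpha_1, alpha_2). So the algebra is type A_3, i.e. sl(4).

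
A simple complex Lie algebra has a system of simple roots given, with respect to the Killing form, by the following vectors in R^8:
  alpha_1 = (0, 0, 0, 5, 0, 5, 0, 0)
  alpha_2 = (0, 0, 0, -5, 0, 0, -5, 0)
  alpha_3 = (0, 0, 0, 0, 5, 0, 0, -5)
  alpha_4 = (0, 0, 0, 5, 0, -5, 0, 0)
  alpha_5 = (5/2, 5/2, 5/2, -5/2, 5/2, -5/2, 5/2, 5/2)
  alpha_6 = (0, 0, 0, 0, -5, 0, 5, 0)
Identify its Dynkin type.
type E_6

Compute the Cartan integers a_ij = 2(alpha_i, alpha_j)/(alpha_j, alpha_j); the resulting 6x6 Cartan matrix is
[[2, -1, 0, 0, -1, 0], [-1, 2, 0, -1, 0, -1], [0, 0, 2, 0, 0, -1], [0, -1, 0, 2, 0, 0], [-1, 0, 0, 0, 2, 0], [0, -1, -1, 0, 0, 2]].
All simple roots have the same length, so the diagram is simply laced. The associated Dynkin diagram is a chain of 5 nodes with one extra node attached to the third node from one end (E_6), so the type is E_6.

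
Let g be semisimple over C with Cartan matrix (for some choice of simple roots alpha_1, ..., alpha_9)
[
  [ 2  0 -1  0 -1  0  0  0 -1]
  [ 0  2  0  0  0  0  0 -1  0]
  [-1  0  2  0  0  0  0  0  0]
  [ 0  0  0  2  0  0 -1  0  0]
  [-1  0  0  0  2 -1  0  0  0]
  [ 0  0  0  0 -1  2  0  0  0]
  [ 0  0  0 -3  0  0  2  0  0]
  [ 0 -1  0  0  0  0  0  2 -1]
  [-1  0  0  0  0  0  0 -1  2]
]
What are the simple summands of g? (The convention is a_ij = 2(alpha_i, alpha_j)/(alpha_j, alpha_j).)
The diagram associated to this matrix has two connected components: the simple roots {alpha_1, alpha_2, alpha_3, alpha_5, alpha_6, alpha_8, alpha_9} form a chain of 6 nodes with one extra node attached to the third node from one end (E_7), and {alpha_4, alpha_7} form two nodes joined by a triple edge (G_2). A semisimple Lie algebra decomposes uniquely as the direct sum of simple ideals, one per connected component of its Dynkin diagram, so g ≅ E_7 ⊕ G_2 (dimension 133 + 14 = 147).

E_7 + G_2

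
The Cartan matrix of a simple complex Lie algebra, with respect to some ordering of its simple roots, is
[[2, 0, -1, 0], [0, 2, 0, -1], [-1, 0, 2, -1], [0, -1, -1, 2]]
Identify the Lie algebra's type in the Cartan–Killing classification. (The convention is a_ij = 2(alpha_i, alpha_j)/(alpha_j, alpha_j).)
A4

The matrix has rank 4 with 2's on the diagonal. Reading the off-diagonal entries as Dynkin edges (a single edge where a_ij = a_ji = -1; a double or triple edge where a_ij * a_ji = 2 or 3), the diagram is a chain of 4 nodes with single edges (A_4). One simple-root ordering that puts it in standard form is (alpha_2, alpha_4, alpha_3, alpha_1). So the algebra is type A_4, i.e. sl(5).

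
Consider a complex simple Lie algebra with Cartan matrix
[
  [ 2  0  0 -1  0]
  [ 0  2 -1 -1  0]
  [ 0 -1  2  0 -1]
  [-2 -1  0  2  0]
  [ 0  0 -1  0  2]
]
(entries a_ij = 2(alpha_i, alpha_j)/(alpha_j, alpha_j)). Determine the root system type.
The matrix has rank 5 with 2's on the diagonal. Reading the off-diagonal entries as Dynkin edges (a single edge where a_ij = a_ji = -1; a double or triple edge where a_ij * a_ji = 2 or 3), the diagram is a chain of 5 nodes with a double edge at one end; the terminal node there is the unique short simple root (B_5). One simple-root ordering that puts it in standard form is (alpha_5, alpha_3, alpha_2, alpha_4, alpha_1). So the algebra is type B_5, i.e. so(11).

B5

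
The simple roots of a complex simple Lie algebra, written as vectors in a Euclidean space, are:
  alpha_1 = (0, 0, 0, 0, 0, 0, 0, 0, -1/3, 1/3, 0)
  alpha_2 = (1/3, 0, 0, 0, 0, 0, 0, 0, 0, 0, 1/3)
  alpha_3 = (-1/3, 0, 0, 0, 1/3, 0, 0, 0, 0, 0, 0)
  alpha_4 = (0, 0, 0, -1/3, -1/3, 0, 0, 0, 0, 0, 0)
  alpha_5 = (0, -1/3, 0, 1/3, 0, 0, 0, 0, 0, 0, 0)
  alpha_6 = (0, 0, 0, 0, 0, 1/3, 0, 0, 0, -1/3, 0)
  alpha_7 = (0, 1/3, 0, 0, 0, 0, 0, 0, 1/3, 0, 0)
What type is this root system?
Compute the Cartan integers a_ij = 2(alpha_i, alpha_j)/(alpha_j, alpha_j); the resulting 7x7 Cartan matrix is
[[2, 0, 0, 0, 0, -1, -1], [0, 2, -1, 0, 0, 0, 0], [0, -1, 2, -1, 0, 0, 0], [0, 0, -1, 2, -1, 0, 0], [0, 0, 0, -1, 2, 0, -1], [-1, 0, 0, 0, 0, 2, 0], [-1, 0, 0, 0, -1, 0, 2]].
All simple roots have the same length, so the diagram is simply laced. The associated Dynkin diagram is a chain of 7 nodes with single edges (A_7), so the type is A_7 (the algebra sl(8)).

A7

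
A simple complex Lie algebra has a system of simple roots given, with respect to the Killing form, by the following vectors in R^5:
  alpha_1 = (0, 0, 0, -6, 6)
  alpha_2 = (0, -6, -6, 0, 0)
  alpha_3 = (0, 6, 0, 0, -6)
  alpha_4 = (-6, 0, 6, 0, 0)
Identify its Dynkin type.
Compute the Cartan integers a_ij = 2(alpha_i, alpha_j)/(alpha_j, alpha_j); the resulting 4x4 Cartan matrix is
[[2, 0, -1, 0], [0, 2, -1, -1], [-1, -1, 2, 0], [0, -1, 0, 2]].
All simple roots have the same length, so the diagram is simply laced. The associated Dynkin diagram is a chain of 4 nodes with single edges (A_4), so the type is A_4 (the algebra sl(5)).

type A_4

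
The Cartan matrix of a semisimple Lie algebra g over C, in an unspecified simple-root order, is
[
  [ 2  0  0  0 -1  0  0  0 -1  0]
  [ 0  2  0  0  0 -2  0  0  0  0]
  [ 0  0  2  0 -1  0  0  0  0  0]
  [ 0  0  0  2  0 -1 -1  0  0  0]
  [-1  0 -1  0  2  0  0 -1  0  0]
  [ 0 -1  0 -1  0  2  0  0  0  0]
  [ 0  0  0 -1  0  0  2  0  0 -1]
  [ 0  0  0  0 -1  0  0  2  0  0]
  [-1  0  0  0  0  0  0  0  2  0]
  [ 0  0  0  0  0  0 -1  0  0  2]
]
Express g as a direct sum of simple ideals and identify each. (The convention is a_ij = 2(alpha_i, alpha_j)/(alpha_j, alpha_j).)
type C_5 ⊕ type D_5

The diagram associated to this matrix has two connected components: the simple roots {alpha_2, alpha_4, alpha_6, alpha_7, alpha_10} form a chain of 5 nodes with a double edge at one end; the terminal node there is the unique long simple root (C_5), and {alpha_1, alpha_3, alpha_5, alpha_8, alpha_9} form a chain of 3 nodes with a fork of two nodes at one end (D_5). A semisimple Lie algebra decomposes uniquely as the direct sum of simple ideals, one per connected component of its Dynkin diagram, so g ≅ C_5 ⊕ D_5 (dimension 55 + 45 = 100).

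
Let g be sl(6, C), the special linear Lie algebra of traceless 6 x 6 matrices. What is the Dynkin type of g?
This is sl(6), which has dimension 6^2 - 1 = 35 and rank 6 - 1 = 5 (a Cartan subalgebra is the diagonal traceless matrices). In the classification of classical Lie algebras, the special linear algebra sl(n+1) has type A_n; here n = 5, so the Dynkin diagram is a chain of 5 nodes with single edges (A_5). Hence the type is A_5.

A_5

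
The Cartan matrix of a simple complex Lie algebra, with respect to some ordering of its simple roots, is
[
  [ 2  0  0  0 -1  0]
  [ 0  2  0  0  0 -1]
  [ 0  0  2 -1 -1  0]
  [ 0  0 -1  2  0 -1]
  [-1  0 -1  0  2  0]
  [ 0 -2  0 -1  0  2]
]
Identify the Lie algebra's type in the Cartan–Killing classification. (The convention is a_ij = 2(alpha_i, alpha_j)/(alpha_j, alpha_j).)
The matrix has rank 6 with 2's on the diagonal. Reading the off-diagonal entries as Dynkin edges (a single edge where a_ij = a_ji = -1; a double or triple edge where a_ij * a_ji = 2 or 3), the diagram is a chain of 6 nodes with a double edge at one end; the terminal node there is the unique short simple root (B_6). One simple-root ordering that puts it in standard form is (alpha_1, alpha_5, alpha_3, alpha_4, alpha_6, alpha_2). So the algebra is type B_6, i.e. so(13).

type B_6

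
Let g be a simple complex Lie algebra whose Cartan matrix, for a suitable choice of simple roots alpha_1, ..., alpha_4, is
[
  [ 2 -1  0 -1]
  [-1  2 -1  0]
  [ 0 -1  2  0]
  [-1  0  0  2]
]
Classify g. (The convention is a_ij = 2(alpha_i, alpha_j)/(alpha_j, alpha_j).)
The matrix has rank 4 with 2's on the diagonal. Reading the off-diagonal entries as Dynkin edges (a single edge where a_ij = a_ji = -1; a double or triple edge where a_ij * a_ji = 2 or 3), the diagram is a chain of 4 nodes with single edges (A_4). One simple-root ordering that puts it in standard form is (alpha_4, alpha_1, alpha_2, alpha_3). So the algebra is type A_4, i.e. sl(5).

A_4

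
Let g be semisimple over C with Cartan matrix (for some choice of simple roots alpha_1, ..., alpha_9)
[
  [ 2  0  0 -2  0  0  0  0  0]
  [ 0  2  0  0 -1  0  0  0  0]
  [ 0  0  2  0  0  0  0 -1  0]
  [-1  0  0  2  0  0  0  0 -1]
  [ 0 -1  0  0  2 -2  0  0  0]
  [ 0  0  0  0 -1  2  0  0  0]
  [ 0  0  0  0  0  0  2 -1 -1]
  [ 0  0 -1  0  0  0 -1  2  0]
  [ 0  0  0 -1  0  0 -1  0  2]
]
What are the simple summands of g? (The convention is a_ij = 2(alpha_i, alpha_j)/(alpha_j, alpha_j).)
B_3 (so(7)) ⊕ C_6 (sp(12))

The diagram associated to this matrix has two connected components: the simple roots {alpha_2, alpha_5, alpha_6} form a chain of 3 nodes with a double edge at one end; the terminal node there is the unique short simple root (B_3), and {alpha_1, alpha_3, alpha_4, alpha_7, alpha_8, alpha_9} form a chain of 6 nodes with a double edge at one end; the terminal node there is the unique long simple root (C_6). A semisimple Lie algebra decomposes uniquely as the direct sum of simple ideals, one per connected component of its Dynkin diagram, so g ≅ B_3 ⊕ C_6 (dimension 21 + 78 = 99).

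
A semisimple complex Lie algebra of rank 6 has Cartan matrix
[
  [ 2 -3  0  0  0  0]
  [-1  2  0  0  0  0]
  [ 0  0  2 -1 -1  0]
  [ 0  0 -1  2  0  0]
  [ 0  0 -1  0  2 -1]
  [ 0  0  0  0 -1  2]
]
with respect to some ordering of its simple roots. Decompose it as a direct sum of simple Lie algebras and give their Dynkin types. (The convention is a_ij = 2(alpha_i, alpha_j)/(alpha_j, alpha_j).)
The diagram associated to this matrix has two connected components: the simple roots {alpha_3, alpha_4, alpha_5, alpha_6} form a chain of 4 nodes with single edges (A_4), and {alpha_1, alpha_2} form two nodes joined by a triple edge (G_2). A semisimple Lie algebra decomposes uniquely as the direct sum of simple ideals, one per connected component of its Dynkin diagram, so g ≅ A_4 ⊕ G_2 (dimension 24 + 14 = 38).

A4 + G2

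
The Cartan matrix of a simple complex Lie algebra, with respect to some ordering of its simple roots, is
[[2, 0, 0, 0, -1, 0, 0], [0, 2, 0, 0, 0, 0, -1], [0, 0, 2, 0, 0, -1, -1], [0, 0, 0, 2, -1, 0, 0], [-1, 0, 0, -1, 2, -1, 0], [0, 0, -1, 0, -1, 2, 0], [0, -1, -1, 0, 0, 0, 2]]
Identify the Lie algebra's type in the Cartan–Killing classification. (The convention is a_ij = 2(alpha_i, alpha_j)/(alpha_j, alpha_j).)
The matrix has rank 7 with 2's on the diagonal. Reading the off-diagonal entries as Dynkin edges (a single edge where a_ij = a_ji = -1; a double or triple edge where a_ij * a_ji = 2 or 3), the diagram is a chain of 5 nodes with a fork of two nodes at one end (D_7). One simple-root ordering that puts it in standard form is (alpha_2, alpha_7, alpha_3, alpha_6, alpha_5, alpha_4, alpha_1). So the algebra is type D_7, i.e. so(14).

D_7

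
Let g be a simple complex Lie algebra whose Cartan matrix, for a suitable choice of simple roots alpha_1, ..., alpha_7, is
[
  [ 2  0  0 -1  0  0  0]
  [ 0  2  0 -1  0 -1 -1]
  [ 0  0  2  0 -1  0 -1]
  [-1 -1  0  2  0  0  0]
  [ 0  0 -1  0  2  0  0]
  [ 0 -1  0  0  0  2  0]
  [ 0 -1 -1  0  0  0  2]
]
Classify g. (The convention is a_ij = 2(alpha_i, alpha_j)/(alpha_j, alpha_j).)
E7

The matrix has rank 7 with 2's on the diagonal. Reading the off-diagonal entries as Dynkin edges (a single edge where a_ij = a_ji = -1; a double or triple edge where a_ij * a_ji = 2 or 3), the diagram is a chain of 6 nodes with one extra node attached to the third node from one end (E_7). One simple-root ordering that puts it in standard form is (alpha_1, alpha_6, alpha_4, alpha_2, alpha_7, alpha_3, alpha_5). So the algebra is type E_7.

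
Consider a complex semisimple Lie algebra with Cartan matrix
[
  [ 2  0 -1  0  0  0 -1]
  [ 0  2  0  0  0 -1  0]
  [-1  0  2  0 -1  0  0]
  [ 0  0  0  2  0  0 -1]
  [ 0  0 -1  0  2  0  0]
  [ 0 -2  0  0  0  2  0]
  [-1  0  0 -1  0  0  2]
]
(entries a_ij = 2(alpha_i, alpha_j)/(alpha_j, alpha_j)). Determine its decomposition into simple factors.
The diagram associated to this matrix has two connected components: the simple roots {alpha_1, alpha_3, alpha_4, alpha_5, alpha_7} form a chain of 5 nodes with single edges (A_5), and {alpha_2, alpha_6} form a chain of 2 nodes with a double edge at one end; the terminal node there is the unique short simple root (B_2). A semisimple Lie algebra decomposes uniquely as the direct sum of simple ideals, one per connected component of its Dynkin diagram, so g ≅ A_5 ⊕ B_2 (dimension 35 + 10 = 45).

A_5 ⊕ B_2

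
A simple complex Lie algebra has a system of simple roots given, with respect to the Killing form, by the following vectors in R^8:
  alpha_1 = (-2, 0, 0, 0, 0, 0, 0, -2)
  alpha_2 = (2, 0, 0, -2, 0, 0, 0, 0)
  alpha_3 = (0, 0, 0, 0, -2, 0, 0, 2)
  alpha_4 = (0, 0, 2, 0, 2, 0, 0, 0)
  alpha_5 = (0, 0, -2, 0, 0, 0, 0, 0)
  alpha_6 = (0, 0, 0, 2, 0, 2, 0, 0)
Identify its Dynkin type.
Compute the Cartan integers a_ij = 2(alpha_i, alpha_j)/(alpha_j, alpha_j); the resulting 6x6 Cartan matrix is
[[2, -1, -1, 0, 0, 0], [-1, 2, 0, 0, 0, -1], [-1, 0, 2, -1, 0, 0], [0, 0, -1, 2, -2, 0], [0, 0, 0, -1, 2, 0], [0, -1, 0, 0, 0, 2]].
The roots have two lengths (squared-length ratio 2:1); the short ones are alpha_{5}. The associated Dynkin diagram is a chain of 6 nodes with a double edge at one end; the terminal node there is the unique short simple root (B_6), so the type is B_6 (the algebra so(13)).

type B_6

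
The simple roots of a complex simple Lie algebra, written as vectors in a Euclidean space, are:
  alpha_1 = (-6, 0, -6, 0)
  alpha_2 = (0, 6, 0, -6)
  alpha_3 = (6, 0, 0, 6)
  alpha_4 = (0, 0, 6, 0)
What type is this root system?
B4

Compute the Cartan integers a_ij = 2(alpha_i, alpha_j)/(alpha_j, alpha_j); the resulting 4x4 Cartan matrix is
[[2, 0, -1, -2], [0, 2, -1, 0], [-1, -1, 2, 0], [-1, 0, 0, 2]].
The roots have two lengths (squared-length ratio 2:1); the short ones are alpha_{4}. The associated Dynkin diagram is a chain of 4 nodes with a double edge at one end; the terminal node there is the unique short simple root (B_4), so the type is B_4 (the algebra so(9)).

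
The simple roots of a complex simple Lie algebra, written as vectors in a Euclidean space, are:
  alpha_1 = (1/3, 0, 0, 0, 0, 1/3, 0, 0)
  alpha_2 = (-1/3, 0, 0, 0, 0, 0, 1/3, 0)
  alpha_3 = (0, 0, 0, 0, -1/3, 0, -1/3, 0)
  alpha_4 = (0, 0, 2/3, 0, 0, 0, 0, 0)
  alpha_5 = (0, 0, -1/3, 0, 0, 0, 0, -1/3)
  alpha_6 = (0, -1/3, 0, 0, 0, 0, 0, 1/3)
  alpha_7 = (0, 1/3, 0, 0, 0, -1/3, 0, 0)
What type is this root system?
Compute the Cartan integers a_ij = 2(alpha_i, alpha_j)/(alpha_j, alpha_j); the resulting 7x7 Cartan matrix is
[[2, -1, 0, 0, 0, 0, -1], [-1, 2, -1, 0, 0, 0, 0], [0, -1, 2, 0, 0, 0, 0], [0, 0, 0, 2, -2, 0, 0], [0, 0, 0, -1, 2, -1, 0], [0, 0, 0, 0, -1, 2, -1], [-1, 0, 0, 0, 0, -1, 2]].
The roots have two lengths (squared-length ratio 2:1); the short ones are alpha_{1,2,3,5,6,7}. The associated Dynkin diagram is a chain of 7 nodes with a double edge at one end; the terminal node there is the unique long simple root (C_7), so the type is C_7 (the algebra sp(14)).

C_7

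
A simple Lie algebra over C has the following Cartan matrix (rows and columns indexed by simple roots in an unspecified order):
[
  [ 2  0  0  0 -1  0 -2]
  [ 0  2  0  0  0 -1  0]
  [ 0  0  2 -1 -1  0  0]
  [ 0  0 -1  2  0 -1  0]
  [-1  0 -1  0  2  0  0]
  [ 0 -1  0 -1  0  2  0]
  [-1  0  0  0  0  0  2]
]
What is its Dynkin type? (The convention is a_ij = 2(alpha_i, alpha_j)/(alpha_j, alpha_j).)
B_7 (so(15))

The matrix has rank 7 with 2's on the diagonal. Reading the off-diagonal entries as Dynkin edges (a single edge where a_ij = a_ji = -1; a double or triple edge where a_ij * a_ji = 2 or 3), the diagram is a chain of 7 nodes with a double edge at one end; the terminal node there is the unique short simple root (B_7). One simple-root ordering that puts it in standard form is (alpha_2, alpha_6, alpha_4, alpha_3, alpha_5, alpha_1, alpha_7). So the algebra is type B_7, i.e. so(15).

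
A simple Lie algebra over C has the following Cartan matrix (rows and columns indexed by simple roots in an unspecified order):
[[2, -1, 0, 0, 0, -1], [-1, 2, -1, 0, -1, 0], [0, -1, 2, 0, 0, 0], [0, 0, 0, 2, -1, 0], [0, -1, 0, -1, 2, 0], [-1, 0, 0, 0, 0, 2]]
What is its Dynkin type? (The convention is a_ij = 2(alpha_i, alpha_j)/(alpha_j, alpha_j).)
type E_6

The matrix has rank 6 with 2's on the diagonal. Reading the off-diagonal entries as Dynkin edges (a single edge where a_ij = a_ji = -1; a double or triple edge where a_ij * a_ji = 2 or 3), the diagram is a chain of 5 nodes with one extra node attached to the third node from one end (E_6). One simple-root ordering that puts it in standard form is (alpha_6, alpha_3, alpha_1, alpha_2, alpha_5, alpha_4). So the algebra is type E_6.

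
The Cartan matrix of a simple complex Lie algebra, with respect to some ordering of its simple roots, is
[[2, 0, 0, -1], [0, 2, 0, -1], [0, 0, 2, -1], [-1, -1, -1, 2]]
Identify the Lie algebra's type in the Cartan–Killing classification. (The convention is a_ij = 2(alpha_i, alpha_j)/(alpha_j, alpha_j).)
The matrix has rank 4 with 2's on the diagonal. Reading the off-diagonal entries as Dynkin edges (a single edge where a_ij = a_ji = -1; a double or triple edge where a_ij * a_ji = 2 or 3), the diagram is a chain of 2 nodes with a fork of two nodes at one end (D_4). One simple-root ordering that puts it in standard form is (alpha_2, alpha_4, alpha_3, alpha_1). So the algebra is type D_4, i.e. so(8).

type D_4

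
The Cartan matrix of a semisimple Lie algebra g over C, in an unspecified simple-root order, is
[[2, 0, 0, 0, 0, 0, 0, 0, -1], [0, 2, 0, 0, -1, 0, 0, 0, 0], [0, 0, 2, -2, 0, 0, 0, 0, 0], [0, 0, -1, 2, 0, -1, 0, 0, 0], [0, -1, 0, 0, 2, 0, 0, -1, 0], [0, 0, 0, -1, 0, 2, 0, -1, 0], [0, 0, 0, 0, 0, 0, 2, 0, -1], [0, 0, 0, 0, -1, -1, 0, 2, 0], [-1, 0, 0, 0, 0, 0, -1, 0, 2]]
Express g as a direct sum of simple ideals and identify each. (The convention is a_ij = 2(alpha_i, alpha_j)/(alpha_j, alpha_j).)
The diagram associated to this matrix has two connected components: the simple roots {alpha_1, alpha_7, alpha_9} form a chain of 3 nodes with single edges (A_3), and {alpha_2, alpha_3, alpha_4, alpha_5, alpha_6, alpha_8} form a chain of 6 nodes with a double edge at one end; the terminal node there is the unique long simple root (C_6). A semisimple Lie algebra decomposes uniquely as the direct sum of simple ideals, one per connected component of its Dynkin diagram, so g ≅ A_3 ⊕ C_6 (dimension 15 + 78 = 93).

A_3 ⊕ C_6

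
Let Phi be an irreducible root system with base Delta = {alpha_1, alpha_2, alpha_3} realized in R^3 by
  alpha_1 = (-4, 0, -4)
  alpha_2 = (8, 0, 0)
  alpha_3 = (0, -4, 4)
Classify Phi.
Compute the Cartan integers a_ij = 2(alpha_i, alpha_j)/(alpha_j, alpha_j); the resulting 3x3 Cartan matrix is
[[2, -1, -1], [-2, 2, 0], [-1, 0, 2]].
The roots have two lengths (squared-length ratio 2:1); the short ones are alpha_{1,3}. The associated Dynkin diagram is a chain of 3 nodes with a double edge at one end; the terminal node there is the unique long simple root (C_3), so the type is C_3 (the algebra sp(6)).

C_3 (sp(6))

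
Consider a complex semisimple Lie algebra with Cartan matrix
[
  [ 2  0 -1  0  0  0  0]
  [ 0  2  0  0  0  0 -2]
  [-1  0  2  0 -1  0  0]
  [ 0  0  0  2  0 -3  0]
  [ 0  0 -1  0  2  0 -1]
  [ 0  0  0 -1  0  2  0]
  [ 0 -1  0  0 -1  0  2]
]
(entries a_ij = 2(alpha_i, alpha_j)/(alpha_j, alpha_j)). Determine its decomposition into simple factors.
The diagram associated to this matrix has two connected components: the simple roots {alpha_1, alpha_2, alpha_3, alpha_5, alpha_7} form a chain of 5 nodes with a double edge at one end; the terminal node there is the unique long simple root (C_5), and {alpha_4, alpha_6} form two nodes joined by a triple edge (G_2). A semisimple Lie algebra decomposes uniquely as the direct sum of simple ideals, one per connected component of its Dynkin diagram, so g ≅ C_5 ⊕ G_2 (dimension 55 + 14 = 69).

C_5 + G_2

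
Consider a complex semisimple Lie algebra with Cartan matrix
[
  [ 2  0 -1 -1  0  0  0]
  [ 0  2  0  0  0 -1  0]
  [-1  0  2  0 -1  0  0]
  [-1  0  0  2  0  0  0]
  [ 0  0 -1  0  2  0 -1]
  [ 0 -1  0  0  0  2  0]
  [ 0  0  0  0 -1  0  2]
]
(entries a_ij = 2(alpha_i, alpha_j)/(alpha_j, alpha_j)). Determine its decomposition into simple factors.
A_2 + A_5

The diagram associated to this matrix has two connected components: the simple roots {alpha_2, alpha_6} form a chain of 2 nodes with single edges (A_2), and {alpha_1, alpha_3, alpha_4, alpha_5, alpha_7} form a chain of 5 nodes with single edges (A_5). A semisimple Lie algebra decomposes uniquely as the direct sum of simple ideals, one per connected component of its Dynkin diagram, so g ≅ A_2 ⊕ A_5 (dimension 8 + 35 = 43).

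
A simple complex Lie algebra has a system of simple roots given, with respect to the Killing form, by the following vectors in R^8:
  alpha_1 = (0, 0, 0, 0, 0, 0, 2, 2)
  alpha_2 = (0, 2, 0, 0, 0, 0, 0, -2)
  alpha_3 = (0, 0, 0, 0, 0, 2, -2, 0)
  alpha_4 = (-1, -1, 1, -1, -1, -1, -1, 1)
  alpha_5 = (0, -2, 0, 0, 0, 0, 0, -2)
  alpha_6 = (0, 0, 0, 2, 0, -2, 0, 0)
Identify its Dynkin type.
type E_6

Compute the Cartan integers a_ij = 2(alpha_i, alpha_j)/(alpha_j, alpha_j); the resulting 6x6 Cartan matrix is
[[2, -1, -1, 0, -1, 0], [-1, 2, 0, -1, 0, 0], [-1, 0, 2, 0, 0, -1], [0, -1, 0, 2, 0, 0], [-1, 0, 0, 0, 2, 0], [0, 0, -1, 0, 0, 2]].
All simple roots have the same length, so the diagram is simply laced. The associated Dynkin diagram is a chain of 5 nodes with one extra node attached to the third node from one end (E_6), so the type is E_6.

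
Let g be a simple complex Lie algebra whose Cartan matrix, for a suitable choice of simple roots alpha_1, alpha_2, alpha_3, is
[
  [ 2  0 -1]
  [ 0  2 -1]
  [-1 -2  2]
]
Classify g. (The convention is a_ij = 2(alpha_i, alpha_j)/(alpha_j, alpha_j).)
The matrix has rank 3 with 2's on the diagonal. Reading the off-diagonal entries as Dynkin edges (a single edge where a_ij = a_ji = -1; a double or triple edge where a_ij * a_ji = 2 or 3), the diagram is a chain of 3 nodes with a double edge at one end; the terminal node there is the unique short simple root (B_3). One simple-root ordering that puts it in standard form is (alpha_1, alpha_3, alpha_2). So the algebra is type B_3, i.e. so(7).

type B_3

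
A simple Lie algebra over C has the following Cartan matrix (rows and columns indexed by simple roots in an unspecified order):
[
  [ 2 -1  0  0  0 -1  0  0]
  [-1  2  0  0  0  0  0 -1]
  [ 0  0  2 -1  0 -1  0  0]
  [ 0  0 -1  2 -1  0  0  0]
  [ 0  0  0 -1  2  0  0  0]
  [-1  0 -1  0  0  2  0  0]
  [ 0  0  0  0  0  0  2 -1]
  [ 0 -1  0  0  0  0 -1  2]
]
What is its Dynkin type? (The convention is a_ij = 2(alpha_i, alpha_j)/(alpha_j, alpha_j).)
The matrix has rank 8 with 2's on the diagonal. Reading the off-diagonal entries as Dynkin edges (a single edge where a_ij = a_ji = -1; a double or triple edge where a_ij * a_ji = 2 or 3), the diagram is a chain of 8 nodes with single edges (A_8). One simple-root ordering that puts it in standard form is (alpha_7, alpha_8, alpha_2, alpha_1, alpha_6, alpha_3, alpha_4, alpha_5). So the algebra is type A_8, i.e. sl(9).

A8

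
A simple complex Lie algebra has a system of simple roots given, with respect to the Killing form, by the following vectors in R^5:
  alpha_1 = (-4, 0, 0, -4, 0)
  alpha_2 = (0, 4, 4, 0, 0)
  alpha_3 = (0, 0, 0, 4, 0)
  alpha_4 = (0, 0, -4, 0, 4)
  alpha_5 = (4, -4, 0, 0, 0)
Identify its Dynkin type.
Compute the Cartan integers a_ij = 2(alpha_i, alpha_j)/(alpha_j, alpha_j); the resulting 5x5 Cartan matrix is
[[2, 0, -2, 0, -1], [0, 2, 0, -1, -1], [-1, 0, 2, 0, 0], [0, -1, 0, 2, 0], [-1, -1, 0, 0, 2]].
The roots have two lengths (squared-length ratio 2:1); the short ones are alpha_{3}. The associated Dynkin diagram is a chain of 5 nodes with a double edge at one end; the terminal node there is the unique short simple root (B_5), so the type is B_5 (the algebra so(11)).

B5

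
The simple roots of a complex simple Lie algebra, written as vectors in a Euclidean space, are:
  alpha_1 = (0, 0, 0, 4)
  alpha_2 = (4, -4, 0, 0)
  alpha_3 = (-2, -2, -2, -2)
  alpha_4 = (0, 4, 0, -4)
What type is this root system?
F_4

Compute the Cartan integers a_ij = 2(alpha_i, alpha_j)/(alpha_j, alpha_j); the resulting 4x4 Cartan matrix is
[[2, 0, -1, -1], [0, 2, 0, -1], [-1, 0, 2, 0], [-2, -1, 0, 2]].
The roots have two lengths (squared-length ratio 2:1); the short ones are alpha_{1,3}. The associated Dynkin diagram is a chain of 4 nodes with a double edge between the middle two (F_4), so the type is F_4.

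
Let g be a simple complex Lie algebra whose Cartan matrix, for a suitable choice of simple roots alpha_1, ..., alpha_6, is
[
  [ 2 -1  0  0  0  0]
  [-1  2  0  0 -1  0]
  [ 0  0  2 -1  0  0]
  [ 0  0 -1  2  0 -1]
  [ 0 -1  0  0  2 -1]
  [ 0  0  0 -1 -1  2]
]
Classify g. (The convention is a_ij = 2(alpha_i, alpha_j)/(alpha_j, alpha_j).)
A_6 (sl(7))

The matrix has rank 6 with 2's on the diagonal. Reading the off-diagonal entries as Dynkin edges (a single edge where a_ij = a_ji = -1; a double or triple edge where a_ij * a_ji = 2 or 3), the diagram is a chain of 6 nodes with single edges (A_6). One simple-root ordering that puts it in standard form is (alpha_3, alpha_4, alpha_6, alpha_5, alpha_2, alpha_1). So the algebra is type A_6, i.e. sl(7).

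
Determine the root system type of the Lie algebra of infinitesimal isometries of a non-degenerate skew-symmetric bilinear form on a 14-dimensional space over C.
This is sp(14), which has dimension 14(14+1)/2 = 105 and rank 14/2 = 7. In the classification of classical Lie algebras, the symplectic algebra sp(2n) has type C_n; here n = 7, so the Dynkin diagram is a chain of 7 nodes with a double edge at one end; the terminal node there is the unique long simple root (C_7). Hence the type is C_7.

type C_7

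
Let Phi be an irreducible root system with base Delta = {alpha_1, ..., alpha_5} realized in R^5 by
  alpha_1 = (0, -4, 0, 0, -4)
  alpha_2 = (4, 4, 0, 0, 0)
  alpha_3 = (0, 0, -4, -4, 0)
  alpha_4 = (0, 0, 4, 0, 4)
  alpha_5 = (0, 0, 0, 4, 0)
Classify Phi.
B_5

Compute the Cartan integers a_ij = 2(alpha_i, alpha_j)/(alpha_j, alpha_j); the resulting 5x5 Cartan matrix is
[[2, -1, 0, -1, 0], [-1, 2, 0, 0, 0], [0, 0, 2, -1, -2], [-1, 0, -1, 2, 0], [0, 0, -1, 0, 2]].
The roots have two lengths (squared-length ratio 2:1); the short ones are alpha_{5}. The associated Dynkin diagram is a chain of 5 nodes with a double edge at one end; the terminal node there is the unique short simple root (B_5), so the type is B_5 (the algebra so(11)).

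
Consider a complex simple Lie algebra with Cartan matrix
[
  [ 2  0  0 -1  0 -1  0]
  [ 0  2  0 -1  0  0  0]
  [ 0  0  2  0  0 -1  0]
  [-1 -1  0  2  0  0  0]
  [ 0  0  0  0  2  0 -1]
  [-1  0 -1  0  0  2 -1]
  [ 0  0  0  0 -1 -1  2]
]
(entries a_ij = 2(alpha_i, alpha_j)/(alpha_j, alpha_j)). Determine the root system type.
E_7

The matrix has rank 7 with 2's on the diagonal. Reading the off-diagonal entries as Dynkin edges (a single edge where a_ij = a_ji = -1; a double or triple edge where a_ij * a_ji = 2 or 3), the diagram is a chain of 6 nodes with one extra node attached to the third node from one end (E_7). One simple-root ordering that puts it in standard form is (alpha_5, alpha_3, alpha_7, alpha_6, alpha_1, alpha_4, alpha_2). So the algebra is type E_7.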